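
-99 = -99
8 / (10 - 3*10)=-2 / 5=-0.40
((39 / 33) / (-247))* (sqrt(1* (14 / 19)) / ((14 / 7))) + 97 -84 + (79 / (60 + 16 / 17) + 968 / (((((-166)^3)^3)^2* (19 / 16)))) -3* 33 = -29832606332498040034760492020583269551360917 / 352199698705092355543535488625166857603072 -sqrt(266) / 7942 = -84.71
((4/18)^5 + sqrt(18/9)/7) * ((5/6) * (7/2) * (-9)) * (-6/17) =560/111537 + 45 * sqrt(2)/34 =1.88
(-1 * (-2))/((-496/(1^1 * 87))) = -87/248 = -0.35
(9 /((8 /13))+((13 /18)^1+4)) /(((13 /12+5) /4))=2786 /219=12.72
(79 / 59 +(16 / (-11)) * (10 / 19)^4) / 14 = 103808949 / 1184096606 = 0.09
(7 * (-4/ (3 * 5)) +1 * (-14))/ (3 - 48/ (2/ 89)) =238/ 31995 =0.01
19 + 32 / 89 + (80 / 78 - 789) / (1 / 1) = -2667862 / 3471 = -768.61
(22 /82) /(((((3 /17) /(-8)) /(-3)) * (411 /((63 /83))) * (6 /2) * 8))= 1309 /466211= 0.00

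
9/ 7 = 1.29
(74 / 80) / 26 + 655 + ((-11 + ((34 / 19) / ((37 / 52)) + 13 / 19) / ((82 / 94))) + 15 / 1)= 19865128851 / 29975920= 662.70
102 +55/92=102.60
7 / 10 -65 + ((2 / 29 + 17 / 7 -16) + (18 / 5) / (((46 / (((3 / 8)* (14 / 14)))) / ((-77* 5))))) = -16640573 / 186760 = -89.10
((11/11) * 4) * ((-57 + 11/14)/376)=-787/1316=-0.60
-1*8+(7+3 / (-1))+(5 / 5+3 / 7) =-18 / 7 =-2.57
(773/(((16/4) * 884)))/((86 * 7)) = 773/2128672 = 0.00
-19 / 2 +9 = -1 / 2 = -0.50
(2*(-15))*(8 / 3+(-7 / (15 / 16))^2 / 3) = -637.51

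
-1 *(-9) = 9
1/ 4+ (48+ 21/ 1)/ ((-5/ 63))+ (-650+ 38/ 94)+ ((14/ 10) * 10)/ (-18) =-12855169/ 8460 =-1519.52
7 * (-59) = -413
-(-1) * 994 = 994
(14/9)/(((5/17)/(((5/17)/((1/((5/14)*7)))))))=35/9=3.89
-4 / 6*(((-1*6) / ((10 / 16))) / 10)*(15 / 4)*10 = 24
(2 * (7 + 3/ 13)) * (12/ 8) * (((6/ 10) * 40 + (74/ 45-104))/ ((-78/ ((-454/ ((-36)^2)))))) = -18809447/ 2464020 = -7.63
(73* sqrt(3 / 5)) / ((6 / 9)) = 219* sqrt(15) / 10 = 84.82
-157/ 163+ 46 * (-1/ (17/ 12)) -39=-200714/ 2771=-72.43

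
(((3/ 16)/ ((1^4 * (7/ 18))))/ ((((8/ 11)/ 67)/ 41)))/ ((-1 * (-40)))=815859/ 17920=45.53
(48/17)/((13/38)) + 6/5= 10446/1105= 9.45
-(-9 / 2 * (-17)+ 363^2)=-263691 / 2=-131845.50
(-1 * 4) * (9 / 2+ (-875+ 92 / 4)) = 3390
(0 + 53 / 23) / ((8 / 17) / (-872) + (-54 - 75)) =-0.02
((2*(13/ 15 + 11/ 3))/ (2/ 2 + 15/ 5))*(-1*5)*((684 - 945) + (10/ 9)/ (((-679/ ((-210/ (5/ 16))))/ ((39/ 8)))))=843098/ 291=2897.24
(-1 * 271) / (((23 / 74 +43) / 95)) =-381026 / 641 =-594.42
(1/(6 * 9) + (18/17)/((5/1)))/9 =1057/41310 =0.03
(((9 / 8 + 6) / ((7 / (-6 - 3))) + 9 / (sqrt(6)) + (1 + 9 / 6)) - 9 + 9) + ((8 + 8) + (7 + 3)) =3*sqrt(6) / 2 + 1083 / 56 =23.01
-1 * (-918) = 918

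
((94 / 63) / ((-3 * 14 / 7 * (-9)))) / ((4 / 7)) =47 / 972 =0.05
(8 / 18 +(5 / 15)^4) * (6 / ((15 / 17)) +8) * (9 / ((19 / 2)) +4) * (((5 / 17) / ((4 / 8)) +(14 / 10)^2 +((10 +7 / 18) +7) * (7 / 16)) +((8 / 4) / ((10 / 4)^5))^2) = 31244818498442113 / 91979296875000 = 339.69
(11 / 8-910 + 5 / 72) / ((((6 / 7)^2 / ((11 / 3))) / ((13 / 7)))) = -8420.96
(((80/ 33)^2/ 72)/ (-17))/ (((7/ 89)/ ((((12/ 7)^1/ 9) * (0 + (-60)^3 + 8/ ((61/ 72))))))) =416928972800/ 166006071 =2511.53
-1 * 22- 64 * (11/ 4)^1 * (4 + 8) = -2134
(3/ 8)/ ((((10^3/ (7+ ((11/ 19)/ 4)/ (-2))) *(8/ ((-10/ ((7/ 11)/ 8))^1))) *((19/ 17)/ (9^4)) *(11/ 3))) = -1057036149/ 16172800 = -65.36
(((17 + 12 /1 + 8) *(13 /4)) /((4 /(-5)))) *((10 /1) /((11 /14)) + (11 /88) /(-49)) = -131959945 /68992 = -1912.68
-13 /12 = -1.08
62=62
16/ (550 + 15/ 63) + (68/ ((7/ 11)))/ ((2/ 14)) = 8643476/ 11555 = 748.03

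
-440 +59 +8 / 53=-20185 / 53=-380.85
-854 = -854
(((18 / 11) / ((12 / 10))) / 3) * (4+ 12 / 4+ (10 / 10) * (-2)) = 25 / 11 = 2.27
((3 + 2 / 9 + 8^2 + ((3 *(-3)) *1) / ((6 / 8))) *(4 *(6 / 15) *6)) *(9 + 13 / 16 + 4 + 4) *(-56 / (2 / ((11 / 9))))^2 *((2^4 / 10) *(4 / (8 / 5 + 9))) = 28665624064 / 4293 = 6677294.21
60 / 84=5 / 7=0.71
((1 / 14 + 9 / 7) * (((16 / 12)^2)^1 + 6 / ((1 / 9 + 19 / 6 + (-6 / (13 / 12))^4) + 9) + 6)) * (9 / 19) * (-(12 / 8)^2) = -154487963349 / 13721158892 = -11.26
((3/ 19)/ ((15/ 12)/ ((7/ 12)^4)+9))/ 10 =2401/ 3010170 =0.00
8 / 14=4 / 7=0.57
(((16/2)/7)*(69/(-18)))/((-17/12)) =368/119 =3.09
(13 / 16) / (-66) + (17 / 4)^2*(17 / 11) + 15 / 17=516745 / 17952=28.78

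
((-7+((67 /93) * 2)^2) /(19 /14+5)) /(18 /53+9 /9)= -31599554 /54653031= -0.58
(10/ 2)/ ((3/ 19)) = 95/ 3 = 31.67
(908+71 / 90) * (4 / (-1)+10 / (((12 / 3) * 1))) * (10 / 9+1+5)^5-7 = -21955610581841 / 885735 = -24788012.87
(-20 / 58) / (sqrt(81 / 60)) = -0.30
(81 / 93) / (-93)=-9 / 961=-0.01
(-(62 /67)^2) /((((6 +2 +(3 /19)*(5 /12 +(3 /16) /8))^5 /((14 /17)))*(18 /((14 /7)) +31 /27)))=-61810610935159075110912 /30434587582193625396728515625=-0.00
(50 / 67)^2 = 2500 / 4489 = 0.56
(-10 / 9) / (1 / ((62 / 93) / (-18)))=10 / 243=0.04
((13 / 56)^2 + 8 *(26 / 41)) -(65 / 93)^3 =494935624469 / 103421005632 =4.79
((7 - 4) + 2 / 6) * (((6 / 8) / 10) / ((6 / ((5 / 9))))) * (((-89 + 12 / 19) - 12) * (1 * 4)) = -9535 / 1026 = -9.29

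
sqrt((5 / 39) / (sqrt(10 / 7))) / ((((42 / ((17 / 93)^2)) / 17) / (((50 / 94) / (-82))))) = -122825 * 2^(3 / 4) * 35^(1 / 4) * sqrt(39) / 109199713896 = -0.00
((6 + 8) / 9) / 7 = 2 / 9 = 0.22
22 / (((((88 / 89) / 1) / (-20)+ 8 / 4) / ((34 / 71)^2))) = 2829310 / 1093897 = 2.59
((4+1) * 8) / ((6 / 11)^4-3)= -585640 / 42627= -13.74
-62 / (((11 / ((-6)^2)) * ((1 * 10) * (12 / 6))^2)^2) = -2511 / 605000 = -0.00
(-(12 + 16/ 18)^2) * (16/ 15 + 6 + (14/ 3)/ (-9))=-1087.80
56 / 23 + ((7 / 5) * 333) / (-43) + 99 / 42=-418837 / 69230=-6.05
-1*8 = -8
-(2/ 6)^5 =-1/ 243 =-0.00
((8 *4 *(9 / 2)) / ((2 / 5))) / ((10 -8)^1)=180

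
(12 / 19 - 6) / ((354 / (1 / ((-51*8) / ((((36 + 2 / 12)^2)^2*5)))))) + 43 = 12586175717 / 34867584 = 360.97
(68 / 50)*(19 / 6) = 323 / 75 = 4.31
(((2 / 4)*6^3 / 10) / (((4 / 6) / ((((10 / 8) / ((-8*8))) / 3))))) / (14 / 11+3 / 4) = -297 / 5696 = -0.05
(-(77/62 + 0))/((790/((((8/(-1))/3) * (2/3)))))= 308/110205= 0.00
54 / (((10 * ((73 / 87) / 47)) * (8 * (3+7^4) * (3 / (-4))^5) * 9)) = -43616 / 5922855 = -0.01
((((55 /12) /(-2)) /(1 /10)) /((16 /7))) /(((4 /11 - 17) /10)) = 105875 /17568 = 6.03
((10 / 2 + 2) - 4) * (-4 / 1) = -12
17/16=1.06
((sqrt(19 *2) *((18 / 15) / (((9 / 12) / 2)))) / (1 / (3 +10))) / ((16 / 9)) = 117 *sqrt(38) / 5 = 144.25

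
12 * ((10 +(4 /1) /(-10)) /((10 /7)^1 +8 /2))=2016 /95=21.22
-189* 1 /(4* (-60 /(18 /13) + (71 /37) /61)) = 1279719 /1172788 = 1.09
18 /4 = 9 /2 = 4.50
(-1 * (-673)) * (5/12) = 3365/12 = 280.42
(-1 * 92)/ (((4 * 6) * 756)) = -23/ 4536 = -0.01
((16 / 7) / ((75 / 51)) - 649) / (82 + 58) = -113303 / 24500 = -4.62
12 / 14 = 6 / 7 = 0.86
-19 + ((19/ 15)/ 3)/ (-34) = -29089/ 1530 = -19.01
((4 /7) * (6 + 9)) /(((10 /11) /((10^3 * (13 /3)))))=286000 /7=40857.14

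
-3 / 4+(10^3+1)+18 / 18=4005 / 4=1001.25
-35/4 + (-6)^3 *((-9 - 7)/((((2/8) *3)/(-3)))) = -55331/4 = -13832.75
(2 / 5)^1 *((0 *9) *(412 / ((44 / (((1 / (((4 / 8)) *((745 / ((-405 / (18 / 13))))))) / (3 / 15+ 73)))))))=0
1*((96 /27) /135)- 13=-15763 /1215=-12.97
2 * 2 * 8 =32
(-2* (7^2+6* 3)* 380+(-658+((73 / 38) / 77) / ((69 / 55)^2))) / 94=-65319700153 / 119044044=-548.70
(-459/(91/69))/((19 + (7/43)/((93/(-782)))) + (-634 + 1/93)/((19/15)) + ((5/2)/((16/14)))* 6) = 19251154008/25984475881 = 0.74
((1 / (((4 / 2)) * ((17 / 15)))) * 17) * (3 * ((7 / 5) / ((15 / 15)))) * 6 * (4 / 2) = 378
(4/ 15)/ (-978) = -2/ 7335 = -0.00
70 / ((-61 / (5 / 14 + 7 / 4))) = -2.42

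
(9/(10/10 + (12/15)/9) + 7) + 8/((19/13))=19308/931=20.74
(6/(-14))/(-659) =3/4613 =0.00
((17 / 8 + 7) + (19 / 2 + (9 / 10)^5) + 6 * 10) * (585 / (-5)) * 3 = -2780463699 / 100000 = -27804.64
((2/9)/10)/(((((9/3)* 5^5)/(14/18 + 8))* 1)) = 79/3796875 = 0.00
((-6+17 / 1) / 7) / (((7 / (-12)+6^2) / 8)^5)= 0.00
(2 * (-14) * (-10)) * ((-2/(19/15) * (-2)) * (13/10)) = 21840/19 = 1149.47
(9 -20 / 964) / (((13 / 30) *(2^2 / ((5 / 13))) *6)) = 13525 / 40729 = 0.33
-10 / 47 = -0.21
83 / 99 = 0.84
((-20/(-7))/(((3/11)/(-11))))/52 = -605/273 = -2.22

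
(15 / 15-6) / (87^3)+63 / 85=0.74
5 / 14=0.36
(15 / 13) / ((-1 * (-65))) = 3 / 169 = 0.02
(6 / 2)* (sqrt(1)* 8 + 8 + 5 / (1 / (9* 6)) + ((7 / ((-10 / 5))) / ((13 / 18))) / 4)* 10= 222135 / 26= 8543.65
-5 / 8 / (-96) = 5 / 768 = 0.01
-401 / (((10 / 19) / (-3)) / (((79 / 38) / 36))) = 132.00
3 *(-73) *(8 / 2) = -876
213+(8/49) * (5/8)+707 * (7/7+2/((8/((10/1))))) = 2687.60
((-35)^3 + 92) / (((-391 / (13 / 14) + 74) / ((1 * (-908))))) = -111926.09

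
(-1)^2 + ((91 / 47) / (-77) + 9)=5157 / 517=9.97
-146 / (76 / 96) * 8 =-28032 / 19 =-1475.37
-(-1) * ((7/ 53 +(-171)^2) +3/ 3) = 1549833/ 53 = 29242.13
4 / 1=4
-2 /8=-0.25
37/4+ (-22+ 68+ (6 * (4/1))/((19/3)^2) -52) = 5557/1444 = 3.85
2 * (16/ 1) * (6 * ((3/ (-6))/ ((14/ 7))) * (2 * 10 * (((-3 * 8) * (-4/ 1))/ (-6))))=15360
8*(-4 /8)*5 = -20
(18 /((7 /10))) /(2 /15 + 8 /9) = 25.16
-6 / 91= -0.07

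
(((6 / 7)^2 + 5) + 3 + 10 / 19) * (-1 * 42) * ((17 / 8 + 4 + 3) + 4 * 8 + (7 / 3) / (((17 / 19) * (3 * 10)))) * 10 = -51776547 / 323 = -160298.91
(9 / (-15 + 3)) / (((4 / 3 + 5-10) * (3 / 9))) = 0.61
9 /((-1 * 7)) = -9 /7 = -1.29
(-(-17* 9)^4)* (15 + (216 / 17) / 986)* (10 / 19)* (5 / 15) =-795255463890 / 551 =-1443294852.79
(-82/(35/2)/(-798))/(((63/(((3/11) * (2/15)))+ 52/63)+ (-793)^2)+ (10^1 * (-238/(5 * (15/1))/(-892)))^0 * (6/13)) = 6396/686874912325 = 0.00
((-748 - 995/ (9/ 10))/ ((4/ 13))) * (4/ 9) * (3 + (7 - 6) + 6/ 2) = -1518062/ 81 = -18741.51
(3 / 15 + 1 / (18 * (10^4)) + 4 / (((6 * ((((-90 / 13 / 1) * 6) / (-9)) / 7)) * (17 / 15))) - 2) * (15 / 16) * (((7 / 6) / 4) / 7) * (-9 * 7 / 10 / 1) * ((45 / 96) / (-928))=-58337643 / 516947968000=-0.00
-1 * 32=-32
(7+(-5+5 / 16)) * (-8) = -37 / 2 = -18.50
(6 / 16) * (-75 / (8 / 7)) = -1575 / 64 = -24.61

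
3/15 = 1/5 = 0.20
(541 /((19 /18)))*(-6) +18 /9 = -58390 /19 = -3073.16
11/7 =1.57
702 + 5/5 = 703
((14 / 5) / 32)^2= 0.01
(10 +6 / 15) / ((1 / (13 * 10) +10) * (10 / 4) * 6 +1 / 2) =0.07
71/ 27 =2.63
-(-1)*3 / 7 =3 / 7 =0.43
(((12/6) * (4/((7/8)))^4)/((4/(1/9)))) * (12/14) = 1048576/50421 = 20.80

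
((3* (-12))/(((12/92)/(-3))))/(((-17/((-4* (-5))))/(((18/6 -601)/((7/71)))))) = 5908441.01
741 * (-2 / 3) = -494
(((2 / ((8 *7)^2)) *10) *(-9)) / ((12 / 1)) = -15 / 3136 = -0.00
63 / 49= 9 / 7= 1.29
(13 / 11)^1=13 / 11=1.18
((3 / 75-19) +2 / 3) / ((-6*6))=343 / 675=0.51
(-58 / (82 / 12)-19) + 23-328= -13632 / 41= -332.49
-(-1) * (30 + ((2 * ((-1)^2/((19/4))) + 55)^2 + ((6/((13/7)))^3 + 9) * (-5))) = 2290427778/793117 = 2887.88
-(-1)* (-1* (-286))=286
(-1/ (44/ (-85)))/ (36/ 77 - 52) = -595/ 15872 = -0.04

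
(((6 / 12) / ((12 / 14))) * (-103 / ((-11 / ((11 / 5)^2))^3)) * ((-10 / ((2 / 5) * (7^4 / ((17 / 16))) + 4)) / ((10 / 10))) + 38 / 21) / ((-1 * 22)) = -3551471531 / 44566830000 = -0.08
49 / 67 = 0.73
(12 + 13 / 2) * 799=29563 / 2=14781.50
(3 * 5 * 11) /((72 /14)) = 385 /12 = 32.08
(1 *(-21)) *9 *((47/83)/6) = -2961/166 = -17.84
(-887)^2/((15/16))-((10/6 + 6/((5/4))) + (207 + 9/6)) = 8390053/10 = 839005.30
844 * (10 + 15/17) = 156140/17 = 9184.71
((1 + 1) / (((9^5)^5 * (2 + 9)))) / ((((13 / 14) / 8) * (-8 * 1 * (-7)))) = 4 / 102659412239934920194145607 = 0.00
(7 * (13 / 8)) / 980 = 0.01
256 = 256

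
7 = 7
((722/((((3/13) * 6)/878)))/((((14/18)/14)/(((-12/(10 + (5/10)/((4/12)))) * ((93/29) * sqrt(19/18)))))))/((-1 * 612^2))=63867037 * sqrt(38)/5204601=75.65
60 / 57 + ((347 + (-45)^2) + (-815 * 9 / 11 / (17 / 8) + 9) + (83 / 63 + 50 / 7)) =464850068 / 223839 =2076.72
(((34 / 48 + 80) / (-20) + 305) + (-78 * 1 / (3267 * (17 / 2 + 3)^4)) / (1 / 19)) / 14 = 21.50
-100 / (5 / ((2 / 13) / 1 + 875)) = -17503.08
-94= -94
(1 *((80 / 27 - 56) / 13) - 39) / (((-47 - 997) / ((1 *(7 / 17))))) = 0.02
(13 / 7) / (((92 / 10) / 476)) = 2210 / 23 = 96.09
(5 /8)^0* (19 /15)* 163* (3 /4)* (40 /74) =3097 /37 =83.70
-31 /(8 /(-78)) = 1209 /4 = 302.25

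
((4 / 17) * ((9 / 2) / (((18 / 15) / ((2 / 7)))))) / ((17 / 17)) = 30 / 119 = 0.25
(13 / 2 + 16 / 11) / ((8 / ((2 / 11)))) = 175 / 968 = 0.18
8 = 8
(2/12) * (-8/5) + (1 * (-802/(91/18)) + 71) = -119989/1365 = -87.90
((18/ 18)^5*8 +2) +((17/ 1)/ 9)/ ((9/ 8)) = 946/ 81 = 11.68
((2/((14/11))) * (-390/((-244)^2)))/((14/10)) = -10725/1458632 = -0.01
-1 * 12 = -12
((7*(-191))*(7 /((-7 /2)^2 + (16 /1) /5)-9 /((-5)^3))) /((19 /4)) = -108462788 /733875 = -147.79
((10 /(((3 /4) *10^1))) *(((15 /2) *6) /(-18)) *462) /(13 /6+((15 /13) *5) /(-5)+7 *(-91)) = 120120 /49607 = 2.42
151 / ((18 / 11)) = 1661 / 18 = 92.28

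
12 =12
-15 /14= -1.07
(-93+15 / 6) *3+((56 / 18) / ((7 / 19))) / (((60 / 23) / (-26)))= -96029 / 270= -355.66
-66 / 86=-0.77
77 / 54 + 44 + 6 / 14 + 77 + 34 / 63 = 46643 / 378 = 123.39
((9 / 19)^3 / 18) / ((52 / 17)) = 0.00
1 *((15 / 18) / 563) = 5 / 3378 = 0.00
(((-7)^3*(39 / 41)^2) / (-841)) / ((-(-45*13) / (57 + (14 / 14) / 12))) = 0.04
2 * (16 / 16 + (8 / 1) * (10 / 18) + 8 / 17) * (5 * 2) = 18100 / 153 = 118.30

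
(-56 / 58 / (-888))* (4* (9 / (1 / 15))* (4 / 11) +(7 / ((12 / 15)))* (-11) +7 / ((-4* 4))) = 122801 / 1133088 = 0.11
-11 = -11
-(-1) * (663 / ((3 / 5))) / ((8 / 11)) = 12155 / 8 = 1519.38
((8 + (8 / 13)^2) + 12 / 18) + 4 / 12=1585 / 169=9.38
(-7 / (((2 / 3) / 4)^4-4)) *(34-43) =-81648 / 5183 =-15.75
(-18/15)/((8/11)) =-33/20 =-1.65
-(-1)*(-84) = -84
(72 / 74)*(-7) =-252 / 37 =-6.81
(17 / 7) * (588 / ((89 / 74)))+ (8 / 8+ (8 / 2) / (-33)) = 3489757 / 2937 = 1188.20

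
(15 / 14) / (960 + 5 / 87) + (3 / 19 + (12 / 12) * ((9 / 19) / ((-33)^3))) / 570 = 281760569 / 202270374306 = 0.00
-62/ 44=-31/ 22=-1.41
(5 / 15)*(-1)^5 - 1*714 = -2143 / 3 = -714.33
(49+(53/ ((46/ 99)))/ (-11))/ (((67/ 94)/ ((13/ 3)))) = 1085747/ 4623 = 234.86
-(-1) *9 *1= 9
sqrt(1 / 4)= 1 / 2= 0.50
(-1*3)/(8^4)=-3/4096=-0.00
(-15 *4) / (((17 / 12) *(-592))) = 45 / 629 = 0.07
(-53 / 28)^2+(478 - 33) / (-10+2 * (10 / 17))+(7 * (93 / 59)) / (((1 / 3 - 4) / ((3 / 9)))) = -47.85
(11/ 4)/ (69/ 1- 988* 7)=-11/ 27388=-0.00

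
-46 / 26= -1.77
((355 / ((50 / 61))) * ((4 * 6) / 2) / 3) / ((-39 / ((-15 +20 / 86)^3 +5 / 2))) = 443232993833 / 3100773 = 142942.74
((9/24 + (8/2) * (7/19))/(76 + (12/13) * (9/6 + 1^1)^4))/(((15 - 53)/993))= -3627429/8414188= -0.43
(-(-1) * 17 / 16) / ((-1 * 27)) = -17 / 432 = -0.04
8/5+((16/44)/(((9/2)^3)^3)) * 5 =34093054232/21308126895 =1.60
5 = 5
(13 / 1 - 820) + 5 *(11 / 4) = -3173 / 4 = -793.25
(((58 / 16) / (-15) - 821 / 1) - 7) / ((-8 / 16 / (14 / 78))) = 695723 / 2340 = 297.32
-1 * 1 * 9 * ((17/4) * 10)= -765/2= -382.50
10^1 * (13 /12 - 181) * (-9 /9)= 10795 /6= 1799.17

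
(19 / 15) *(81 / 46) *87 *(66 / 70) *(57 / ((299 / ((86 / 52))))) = 3609889173 / 62580700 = 57.68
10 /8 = 5 /4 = 1.25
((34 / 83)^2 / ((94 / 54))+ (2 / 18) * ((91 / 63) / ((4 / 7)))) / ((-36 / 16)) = -39576941 / 236037807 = -0.17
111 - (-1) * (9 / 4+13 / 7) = 3223 / 28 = 115.11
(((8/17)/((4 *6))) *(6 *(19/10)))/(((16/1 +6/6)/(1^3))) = 19/1445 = 0.01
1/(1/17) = 17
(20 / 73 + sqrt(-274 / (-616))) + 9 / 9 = sqrt(10549) / 154 + 93 / 73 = 1.94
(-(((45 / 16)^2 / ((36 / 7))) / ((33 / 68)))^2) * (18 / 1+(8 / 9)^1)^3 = -5435390078125 / 80289792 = -67697.15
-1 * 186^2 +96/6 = -34580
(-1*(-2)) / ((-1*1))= -2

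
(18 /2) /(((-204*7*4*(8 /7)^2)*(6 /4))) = -7 /8704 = -0.00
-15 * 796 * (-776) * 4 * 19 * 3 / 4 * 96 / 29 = 1748292678.62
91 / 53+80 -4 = 4119 / 53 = 77.72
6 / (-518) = -3 / 259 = -0.01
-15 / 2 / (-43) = 15 / 86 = 0.17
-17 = -17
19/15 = 1.27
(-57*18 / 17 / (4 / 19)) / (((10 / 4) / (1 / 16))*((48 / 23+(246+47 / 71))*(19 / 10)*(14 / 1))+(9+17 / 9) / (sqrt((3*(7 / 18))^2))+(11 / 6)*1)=-47750553 / 44086693283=-0.00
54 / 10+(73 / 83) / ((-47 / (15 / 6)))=208829 / 39010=5.35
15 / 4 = 3.75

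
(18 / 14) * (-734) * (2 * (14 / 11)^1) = -26424 / 11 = -2402.18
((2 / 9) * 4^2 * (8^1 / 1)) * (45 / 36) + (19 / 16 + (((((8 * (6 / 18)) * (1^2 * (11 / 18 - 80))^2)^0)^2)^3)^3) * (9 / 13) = 69395 / 1872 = 37.07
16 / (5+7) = 4 / 3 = 1.33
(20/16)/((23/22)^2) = 605/529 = 1.14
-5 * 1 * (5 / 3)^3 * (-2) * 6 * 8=20000 / 9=2222.22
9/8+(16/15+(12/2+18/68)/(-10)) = 3193/2040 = 1.57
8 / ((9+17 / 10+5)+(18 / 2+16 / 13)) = 1040 / 3371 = 0.31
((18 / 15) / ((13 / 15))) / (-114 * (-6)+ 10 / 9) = 81 / 40079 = 0.00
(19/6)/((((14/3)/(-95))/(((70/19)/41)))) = -475/82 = -5.79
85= 85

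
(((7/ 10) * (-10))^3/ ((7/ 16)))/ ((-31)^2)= -784/ 961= -0.82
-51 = -51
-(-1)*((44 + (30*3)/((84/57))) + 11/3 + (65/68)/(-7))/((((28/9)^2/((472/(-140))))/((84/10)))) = -741141657/2332400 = -317.76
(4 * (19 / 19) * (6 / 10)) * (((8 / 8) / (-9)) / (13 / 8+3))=-32 / 555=-0.06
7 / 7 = 1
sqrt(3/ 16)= 0.43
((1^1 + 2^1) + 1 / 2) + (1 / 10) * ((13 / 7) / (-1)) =116 / 35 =3.31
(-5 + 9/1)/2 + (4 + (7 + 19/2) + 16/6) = 151/6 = 25.17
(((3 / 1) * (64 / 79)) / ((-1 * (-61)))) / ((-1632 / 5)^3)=-125 / 109097842176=-0.00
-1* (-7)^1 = 7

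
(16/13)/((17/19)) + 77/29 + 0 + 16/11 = 386707/70499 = 5.49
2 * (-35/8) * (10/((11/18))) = -1575/11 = -143.18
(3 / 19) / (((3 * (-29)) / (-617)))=617 / 551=1.12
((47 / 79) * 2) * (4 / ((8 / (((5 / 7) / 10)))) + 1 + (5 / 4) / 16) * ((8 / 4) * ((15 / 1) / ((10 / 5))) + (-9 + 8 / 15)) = 164171 / 18960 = 8.66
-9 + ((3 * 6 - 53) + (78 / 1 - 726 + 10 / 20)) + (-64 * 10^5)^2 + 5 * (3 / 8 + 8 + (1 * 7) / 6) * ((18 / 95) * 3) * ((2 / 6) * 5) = 3112959999950881 / 76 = 40959999999353.70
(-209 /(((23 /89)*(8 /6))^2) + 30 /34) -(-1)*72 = -242802921 /143888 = -1687.44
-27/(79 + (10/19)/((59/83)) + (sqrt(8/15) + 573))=-166102723305/4015623113066 + 33929307 * sqrt(30)/4015623113066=-0.04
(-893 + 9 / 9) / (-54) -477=-12433 / 27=-460.48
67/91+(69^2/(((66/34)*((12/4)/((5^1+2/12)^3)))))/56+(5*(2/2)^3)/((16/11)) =3490055495/1729728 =2017.69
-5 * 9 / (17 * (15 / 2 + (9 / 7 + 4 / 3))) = -378 / 1445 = -0.26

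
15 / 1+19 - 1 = 33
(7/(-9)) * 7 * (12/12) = -49/9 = -5.44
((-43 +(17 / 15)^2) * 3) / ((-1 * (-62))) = -4693 / 2325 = -2.02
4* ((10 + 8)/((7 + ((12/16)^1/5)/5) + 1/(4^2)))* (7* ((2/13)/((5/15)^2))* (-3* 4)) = -43545600/36881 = -1180.71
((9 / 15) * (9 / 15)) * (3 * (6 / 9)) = 18 / 25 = 0.72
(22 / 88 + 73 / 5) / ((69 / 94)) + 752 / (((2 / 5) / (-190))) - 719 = -82316717 / 230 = -357898.77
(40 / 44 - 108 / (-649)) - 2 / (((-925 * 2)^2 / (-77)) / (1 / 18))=21500194973 / 19990822500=1.08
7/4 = 1.75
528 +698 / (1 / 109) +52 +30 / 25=383316 / 5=76663.20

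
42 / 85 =0.49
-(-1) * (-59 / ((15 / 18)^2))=-2124 / 25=-84.96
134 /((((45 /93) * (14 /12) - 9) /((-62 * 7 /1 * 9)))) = 32451048 /523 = 62047.89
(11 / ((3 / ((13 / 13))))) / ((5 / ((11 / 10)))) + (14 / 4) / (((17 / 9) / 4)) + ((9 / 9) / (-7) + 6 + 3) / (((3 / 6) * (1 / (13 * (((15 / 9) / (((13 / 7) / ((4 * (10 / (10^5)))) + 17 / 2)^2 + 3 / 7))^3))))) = 115055655690656922212611157355637 / 13999709978106367878913972724550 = 8.22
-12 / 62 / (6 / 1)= -1 / 31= -0.03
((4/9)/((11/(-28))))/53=-112/5247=-0.02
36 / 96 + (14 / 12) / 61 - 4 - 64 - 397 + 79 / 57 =-4294975 / 9272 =-463.22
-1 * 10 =-10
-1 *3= -3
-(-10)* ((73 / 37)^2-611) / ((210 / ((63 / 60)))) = -83113 / 2738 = -30.36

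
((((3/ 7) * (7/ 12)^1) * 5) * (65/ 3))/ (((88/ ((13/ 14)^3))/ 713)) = 509099825/ 2897664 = 175.69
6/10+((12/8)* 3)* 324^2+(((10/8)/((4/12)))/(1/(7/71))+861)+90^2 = 683522637/1420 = 481353.97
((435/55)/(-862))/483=-29/1526602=-0.00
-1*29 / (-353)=29 / 353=0.08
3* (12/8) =9/2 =4.50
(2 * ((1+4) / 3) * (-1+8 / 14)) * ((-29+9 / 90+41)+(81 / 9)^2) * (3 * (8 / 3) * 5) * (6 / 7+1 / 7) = -5320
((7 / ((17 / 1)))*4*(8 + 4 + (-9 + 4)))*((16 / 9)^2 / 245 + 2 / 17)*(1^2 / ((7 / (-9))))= -176168 / 91035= -1.94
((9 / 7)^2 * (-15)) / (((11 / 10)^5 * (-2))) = 60750000 / 7891499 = 7.70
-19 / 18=-1.06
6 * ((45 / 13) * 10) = 2700 / 13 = 207.69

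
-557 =-557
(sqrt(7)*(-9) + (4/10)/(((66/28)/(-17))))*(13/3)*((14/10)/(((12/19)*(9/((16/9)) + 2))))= -6916*sqrt(7)/565 - 3292016/839025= -36.31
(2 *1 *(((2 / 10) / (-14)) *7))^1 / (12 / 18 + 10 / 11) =-33 / 260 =-0.13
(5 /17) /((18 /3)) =5 /102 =0.05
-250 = -250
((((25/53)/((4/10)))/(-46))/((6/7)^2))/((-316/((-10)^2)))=153125/13867344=0.01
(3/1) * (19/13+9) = 408/13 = 31.38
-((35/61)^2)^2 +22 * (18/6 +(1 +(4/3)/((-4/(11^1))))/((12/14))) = -318114127/124612569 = -2.55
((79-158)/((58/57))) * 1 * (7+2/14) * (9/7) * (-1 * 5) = 5065875/1421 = 3565.01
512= 512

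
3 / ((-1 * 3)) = -1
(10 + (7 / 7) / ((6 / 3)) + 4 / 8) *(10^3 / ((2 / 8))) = 44000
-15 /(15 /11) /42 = -0.26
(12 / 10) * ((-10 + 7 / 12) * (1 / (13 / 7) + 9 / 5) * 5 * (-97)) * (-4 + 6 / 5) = -11662504 / 325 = -35884.63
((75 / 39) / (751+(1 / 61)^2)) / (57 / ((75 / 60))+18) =465125 / 11552347248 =0.00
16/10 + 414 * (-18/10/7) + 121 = 113/7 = 16.14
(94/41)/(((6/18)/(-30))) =-8460/41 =-206.34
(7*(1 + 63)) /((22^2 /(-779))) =-87248 /121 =-721.06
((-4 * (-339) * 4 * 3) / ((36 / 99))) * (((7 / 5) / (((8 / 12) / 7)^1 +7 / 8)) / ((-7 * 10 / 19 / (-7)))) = 499924656 / 4075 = 122680.90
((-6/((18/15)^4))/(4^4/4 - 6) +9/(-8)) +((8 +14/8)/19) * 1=-157513/238032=-0.66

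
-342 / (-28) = 171 / 14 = 12.21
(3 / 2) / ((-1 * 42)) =-0.04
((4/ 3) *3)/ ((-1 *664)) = -1/ 166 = -0.01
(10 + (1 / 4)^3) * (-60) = -9615 / 16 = -600.94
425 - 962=-537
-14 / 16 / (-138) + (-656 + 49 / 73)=-52813745 / 80592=-655.32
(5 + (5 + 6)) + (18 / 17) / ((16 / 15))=2311 / 136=16.99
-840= -840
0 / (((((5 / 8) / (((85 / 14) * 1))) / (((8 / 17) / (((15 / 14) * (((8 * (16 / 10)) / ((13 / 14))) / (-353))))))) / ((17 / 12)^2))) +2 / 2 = 1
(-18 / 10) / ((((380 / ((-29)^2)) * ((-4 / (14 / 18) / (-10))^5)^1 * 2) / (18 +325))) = -606024705125 / 31912704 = -18990.08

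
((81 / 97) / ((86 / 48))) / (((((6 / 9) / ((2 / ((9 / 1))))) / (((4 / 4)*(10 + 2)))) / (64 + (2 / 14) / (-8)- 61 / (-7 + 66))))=202157532 / 1722623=117.35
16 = 16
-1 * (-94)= 94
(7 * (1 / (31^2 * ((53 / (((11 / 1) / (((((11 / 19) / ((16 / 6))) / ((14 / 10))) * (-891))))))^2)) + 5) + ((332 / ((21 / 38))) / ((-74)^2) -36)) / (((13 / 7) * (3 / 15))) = -4113835524993509849 / 1716286747955107185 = -2.40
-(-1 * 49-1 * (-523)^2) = 273578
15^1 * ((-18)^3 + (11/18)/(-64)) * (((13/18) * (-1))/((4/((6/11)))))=436700875/50688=8615.47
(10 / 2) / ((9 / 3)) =5 / 3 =1.67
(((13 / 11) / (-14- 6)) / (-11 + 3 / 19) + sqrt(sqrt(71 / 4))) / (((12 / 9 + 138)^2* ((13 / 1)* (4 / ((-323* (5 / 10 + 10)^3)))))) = -1416933* sqrt(2)* 71^(1 / 4) / 7651072- 1416933 / 701916160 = -0.76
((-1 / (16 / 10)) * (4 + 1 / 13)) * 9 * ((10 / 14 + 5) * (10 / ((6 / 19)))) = -4149.73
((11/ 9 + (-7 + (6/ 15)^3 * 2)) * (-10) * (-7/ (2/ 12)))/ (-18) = 88984/ 675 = 131.83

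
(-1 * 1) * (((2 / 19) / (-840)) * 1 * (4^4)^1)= 64 / 1995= 0.03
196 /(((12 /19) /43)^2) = 32706961 /36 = 908526.69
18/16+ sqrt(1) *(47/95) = 1231/760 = 1.62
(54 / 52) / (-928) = -27 / 24128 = -0.00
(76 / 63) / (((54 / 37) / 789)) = 369778 / 567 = 652.17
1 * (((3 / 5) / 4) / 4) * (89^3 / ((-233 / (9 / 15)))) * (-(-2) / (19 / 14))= -44413047 / 442700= -100.32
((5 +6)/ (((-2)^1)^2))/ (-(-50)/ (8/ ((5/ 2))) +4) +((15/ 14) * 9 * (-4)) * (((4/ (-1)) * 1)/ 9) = 18994/ 1099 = 17.28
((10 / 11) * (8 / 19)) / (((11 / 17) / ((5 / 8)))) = 850 / 2299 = 0.37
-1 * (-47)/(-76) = -47/76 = -0.62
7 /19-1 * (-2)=45 /19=2.37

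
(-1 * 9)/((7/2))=-18/7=-2.57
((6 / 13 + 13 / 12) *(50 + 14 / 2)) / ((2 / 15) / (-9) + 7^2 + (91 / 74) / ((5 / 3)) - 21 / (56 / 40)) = 1203795 / 474682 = 2.54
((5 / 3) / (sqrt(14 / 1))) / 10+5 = sqrt(14) / 84+5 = 5.04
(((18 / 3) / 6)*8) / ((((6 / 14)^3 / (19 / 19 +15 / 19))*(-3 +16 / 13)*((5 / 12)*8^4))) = -75803 / 1258560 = -0.06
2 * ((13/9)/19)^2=338/29241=0.01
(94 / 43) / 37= 0.06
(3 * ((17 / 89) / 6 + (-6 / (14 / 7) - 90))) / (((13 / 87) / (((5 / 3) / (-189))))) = 7198525 / 437346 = 16.46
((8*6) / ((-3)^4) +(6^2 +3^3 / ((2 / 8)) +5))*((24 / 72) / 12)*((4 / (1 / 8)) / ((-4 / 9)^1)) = -8078 / 27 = -299.19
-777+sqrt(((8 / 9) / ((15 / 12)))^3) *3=-777+128 *sqrt(10) / 225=-775.20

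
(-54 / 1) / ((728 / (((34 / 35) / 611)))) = -459 / 3892070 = -0.00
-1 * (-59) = 59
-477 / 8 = -59.62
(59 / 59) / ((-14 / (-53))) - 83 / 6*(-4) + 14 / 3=893 / 14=63.79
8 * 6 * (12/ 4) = 144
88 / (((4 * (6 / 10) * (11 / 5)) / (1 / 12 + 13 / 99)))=2125 / 594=3.58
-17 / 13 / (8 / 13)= -17 / 8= -2.12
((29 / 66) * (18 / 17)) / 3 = 29 / 187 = 0.16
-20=-20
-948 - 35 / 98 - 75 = -14327 / 14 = -1023.36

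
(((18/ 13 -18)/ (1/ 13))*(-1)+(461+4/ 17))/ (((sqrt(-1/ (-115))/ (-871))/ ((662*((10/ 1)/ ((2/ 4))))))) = -132768376520*sqrt(115)/ 17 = -83751895241.31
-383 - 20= -403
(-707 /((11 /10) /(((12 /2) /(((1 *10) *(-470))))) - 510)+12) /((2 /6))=154503 /4115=37.55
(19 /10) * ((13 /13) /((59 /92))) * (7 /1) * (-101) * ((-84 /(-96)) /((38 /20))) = -113827 /118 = -964.64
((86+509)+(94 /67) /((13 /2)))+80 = 588113 /871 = 675.22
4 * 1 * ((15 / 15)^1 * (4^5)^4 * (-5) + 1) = -21990232555516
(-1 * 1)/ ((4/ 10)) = -5/ 2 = -2.50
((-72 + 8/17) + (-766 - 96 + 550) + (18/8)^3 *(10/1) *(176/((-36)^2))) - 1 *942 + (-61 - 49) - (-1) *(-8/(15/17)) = -11661679/8160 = -1429.13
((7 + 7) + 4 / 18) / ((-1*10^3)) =-16 / 1125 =-0.01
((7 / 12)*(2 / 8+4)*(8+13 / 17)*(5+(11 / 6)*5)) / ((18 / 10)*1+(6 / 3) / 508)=56295925 / 329904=170.64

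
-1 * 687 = -687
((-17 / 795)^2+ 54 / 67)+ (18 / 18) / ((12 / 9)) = 263631877 / 169382700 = 1.56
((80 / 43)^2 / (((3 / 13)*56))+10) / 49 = 398690 / 1902621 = 0.21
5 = 5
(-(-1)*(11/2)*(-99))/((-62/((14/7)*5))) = 5445/62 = 87.82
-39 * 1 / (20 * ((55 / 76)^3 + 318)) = -4280016 / 698803715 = -0.01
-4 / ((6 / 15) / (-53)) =530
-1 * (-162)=162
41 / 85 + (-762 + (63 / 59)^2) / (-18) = 42.75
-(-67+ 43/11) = 694/11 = 63.09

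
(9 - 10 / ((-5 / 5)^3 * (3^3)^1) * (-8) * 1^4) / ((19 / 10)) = 1630 / 513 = 3.18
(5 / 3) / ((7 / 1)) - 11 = -226 / 21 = -10.76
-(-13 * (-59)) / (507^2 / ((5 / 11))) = -295 / 217503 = -0.00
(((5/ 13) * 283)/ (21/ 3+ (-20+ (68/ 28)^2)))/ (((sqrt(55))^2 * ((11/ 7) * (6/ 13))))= -0.38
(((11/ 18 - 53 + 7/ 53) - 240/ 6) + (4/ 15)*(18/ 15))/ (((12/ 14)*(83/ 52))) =-199535063/ 2969325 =-67.20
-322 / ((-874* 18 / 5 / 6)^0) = -322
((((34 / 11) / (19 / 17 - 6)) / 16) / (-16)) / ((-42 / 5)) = -1445 / 4908288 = -0.00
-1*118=-118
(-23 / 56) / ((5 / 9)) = -207 / 280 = -0.74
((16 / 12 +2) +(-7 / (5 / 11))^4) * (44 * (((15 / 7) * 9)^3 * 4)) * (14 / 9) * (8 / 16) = 13531629217392 / 245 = 55231139662.82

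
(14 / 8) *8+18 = 32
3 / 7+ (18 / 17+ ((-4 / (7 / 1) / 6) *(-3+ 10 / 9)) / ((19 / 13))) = 14045 / 8721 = 1.61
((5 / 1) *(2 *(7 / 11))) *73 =5110 / 11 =464.55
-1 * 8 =-8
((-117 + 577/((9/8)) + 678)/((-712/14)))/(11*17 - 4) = -67655/586332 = -0.12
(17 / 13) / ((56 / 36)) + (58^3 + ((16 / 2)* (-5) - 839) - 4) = 35349831 / 182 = 194229.84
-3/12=-1/4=-0.25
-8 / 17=-0.47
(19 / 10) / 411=19 / 4110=0.00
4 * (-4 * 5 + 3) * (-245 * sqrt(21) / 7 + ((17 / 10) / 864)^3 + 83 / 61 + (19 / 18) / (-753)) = -228188791063366031 / 2468793655296000 + 2380 * sqrt(21) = 10814.10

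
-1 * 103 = -103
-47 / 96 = -0.49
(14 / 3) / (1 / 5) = 70 / 3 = 23.33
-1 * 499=-499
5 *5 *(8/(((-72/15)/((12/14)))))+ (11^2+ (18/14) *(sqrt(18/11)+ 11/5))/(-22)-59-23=-4317/35-27 *sqrt(22)/1694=-123.42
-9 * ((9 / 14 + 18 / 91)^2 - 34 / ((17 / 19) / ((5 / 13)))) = 4146399 / 33124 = 125.18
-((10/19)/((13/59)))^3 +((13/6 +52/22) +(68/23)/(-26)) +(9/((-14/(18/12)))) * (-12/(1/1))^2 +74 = -11860434739427/160125563598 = -74.07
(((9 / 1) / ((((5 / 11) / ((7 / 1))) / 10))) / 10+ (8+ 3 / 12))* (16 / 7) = 11748 / 35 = 335.66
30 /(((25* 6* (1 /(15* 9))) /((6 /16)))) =81 /8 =10.12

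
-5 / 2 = -2.50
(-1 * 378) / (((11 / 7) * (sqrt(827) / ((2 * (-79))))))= 418068 * sqrt(827) / 9097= 1321.60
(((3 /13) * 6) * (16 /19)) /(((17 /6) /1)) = 1728 /4199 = 0.41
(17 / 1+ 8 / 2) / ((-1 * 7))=-3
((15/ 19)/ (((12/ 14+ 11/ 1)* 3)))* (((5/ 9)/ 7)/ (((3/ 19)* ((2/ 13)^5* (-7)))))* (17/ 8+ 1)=-232058125/ 4015872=-57.79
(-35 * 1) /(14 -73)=35 /59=0.59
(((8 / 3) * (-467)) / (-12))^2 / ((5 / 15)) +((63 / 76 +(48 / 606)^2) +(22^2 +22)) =686925974197 / 20932452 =32816.32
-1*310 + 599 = 289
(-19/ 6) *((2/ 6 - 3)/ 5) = 76/ 45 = 1.69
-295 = -295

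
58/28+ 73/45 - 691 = -433003/630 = -687.31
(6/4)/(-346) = -3/692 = -0.00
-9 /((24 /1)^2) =-1 /64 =-0.02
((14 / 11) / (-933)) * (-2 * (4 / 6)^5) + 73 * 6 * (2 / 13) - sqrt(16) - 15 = 1568680409 / 32420817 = 48.38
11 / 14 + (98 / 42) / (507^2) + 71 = 775002833 / 10796058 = 71.79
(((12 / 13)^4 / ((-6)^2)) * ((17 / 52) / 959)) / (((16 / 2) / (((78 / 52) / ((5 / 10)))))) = 918 / 356069987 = 0.00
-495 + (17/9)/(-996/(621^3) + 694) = -27423054365139/55400414446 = -495.00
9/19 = 0.47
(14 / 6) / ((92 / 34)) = 119 / 138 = 0.86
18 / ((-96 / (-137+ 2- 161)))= 111 / 2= 55.50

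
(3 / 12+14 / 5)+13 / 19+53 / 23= 52777 / 8740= 6.04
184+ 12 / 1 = 196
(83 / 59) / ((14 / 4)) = 166 / 413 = 0.40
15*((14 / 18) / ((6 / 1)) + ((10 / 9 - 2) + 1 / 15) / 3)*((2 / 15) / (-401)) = 13 / 18045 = 0.00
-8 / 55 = -0.15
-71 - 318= -389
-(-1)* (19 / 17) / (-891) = -19 / 15147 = -0.00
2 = 2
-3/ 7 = -0.43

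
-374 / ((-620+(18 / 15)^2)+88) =4675 / 6632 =0.70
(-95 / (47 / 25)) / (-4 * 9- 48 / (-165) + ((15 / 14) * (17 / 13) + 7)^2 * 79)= -0.01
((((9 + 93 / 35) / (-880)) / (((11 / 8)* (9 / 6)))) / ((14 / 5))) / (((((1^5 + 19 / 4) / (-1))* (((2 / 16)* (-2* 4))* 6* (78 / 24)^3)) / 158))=-1375232 / 4493974485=-0.00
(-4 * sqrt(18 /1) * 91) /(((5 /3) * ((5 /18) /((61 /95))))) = -3597048 * sqrt(2) /2375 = -2141.89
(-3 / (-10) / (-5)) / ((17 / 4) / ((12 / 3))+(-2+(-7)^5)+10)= 0.00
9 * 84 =756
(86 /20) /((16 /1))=43 /160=0.27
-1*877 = -877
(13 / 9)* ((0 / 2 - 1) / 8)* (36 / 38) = -13 / 76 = -0.17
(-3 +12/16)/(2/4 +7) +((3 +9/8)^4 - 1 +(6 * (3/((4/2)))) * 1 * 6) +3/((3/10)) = 7213701/20480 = 352.23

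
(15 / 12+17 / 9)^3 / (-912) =-1442897 / 42550272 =-0.03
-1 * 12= -12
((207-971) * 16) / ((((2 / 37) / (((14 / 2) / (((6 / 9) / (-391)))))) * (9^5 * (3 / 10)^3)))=309478064000 / 531441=582337.58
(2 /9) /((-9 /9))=-2 /9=-0.22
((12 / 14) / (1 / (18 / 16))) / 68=27 / 1904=0.01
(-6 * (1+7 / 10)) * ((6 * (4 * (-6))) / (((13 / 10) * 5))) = 14688 / 65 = 225.97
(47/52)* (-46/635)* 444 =-239982/8255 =-29.07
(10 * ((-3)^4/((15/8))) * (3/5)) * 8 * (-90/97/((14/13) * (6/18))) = -3639168/679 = -5359.60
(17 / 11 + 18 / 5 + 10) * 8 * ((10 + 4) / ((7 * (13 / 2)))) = 26656 / 715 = 37.28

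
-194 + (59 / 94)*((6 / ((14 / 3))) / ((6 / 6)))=-127121 / 658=-193.19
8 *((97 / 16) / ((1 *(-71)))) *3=-291 / 142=-2.05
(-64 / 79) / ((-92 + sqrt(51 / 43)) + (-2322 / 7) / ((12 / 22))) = 196 * sqrt(2193) / 5099691661 + 5900804 / 5099691661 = 0.00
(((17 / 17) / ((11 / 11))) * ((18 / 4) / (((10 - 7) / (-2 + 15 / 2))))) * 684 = 5643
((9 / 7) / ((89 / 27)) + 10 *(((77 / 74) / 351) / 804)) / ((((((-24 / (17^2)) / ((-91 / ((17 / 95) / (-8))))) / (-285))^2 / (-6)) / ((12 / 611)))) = -8960363212557.94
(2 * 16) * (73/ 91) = 2336/ 91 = 25.67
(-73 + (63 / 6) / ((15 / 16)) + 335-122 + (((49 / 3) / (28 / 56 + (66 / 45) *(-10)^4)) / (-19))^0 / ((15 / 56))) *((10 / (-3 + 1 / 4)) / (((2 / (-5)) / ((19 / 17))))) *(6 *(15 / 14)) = 1892400 / 187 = 10119.79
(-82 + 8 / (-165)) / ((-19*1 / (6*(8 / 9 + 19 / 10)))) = 3398038 / 47025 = 72.26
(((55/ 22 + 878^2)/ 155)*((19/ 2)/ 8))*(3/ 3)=29293687/ 4960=5905.99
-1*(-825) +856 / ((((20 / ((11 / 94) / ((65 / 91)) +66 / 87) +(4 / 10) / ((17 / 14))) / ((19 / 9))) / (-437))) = -206139475465 / 5880761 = -35053.20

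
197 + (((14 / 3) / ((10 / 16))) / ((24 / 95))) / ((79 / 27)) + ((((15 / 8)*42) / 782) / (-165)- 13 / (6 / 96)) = -0.90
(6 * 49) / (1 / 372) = 109368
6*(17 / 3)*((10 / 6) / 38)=1.49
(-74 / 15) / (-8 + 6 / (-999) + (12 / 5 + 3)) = 8214 / 4339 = 1.89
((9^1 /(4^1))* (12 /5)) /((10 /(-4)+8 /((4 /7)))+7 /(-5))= 54 /101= 0.53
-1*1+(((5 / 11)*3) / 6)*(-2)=-16 / 11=-1.45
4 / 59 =0.07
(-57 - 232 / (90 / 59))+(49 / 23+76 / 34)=-3602104 / 17595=-204.72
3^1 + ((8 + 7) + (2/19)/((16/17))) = 2753/152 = 18.11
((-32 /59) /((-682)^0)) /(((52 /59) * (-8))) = 1 /13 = 0.08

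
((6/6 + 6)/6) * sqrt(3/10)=7 * sqrt(30)/60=0.64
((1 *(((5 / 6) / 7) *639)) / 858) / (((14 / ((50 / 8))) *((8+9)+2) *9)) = 8875 / 38342304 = 0.00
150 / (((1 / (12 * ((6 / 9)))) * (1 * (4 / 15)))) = 4500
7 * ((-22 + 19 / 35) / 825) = -0.18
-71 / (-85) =0.84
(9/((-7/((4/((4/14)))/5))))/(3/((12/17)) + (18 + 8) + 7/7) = -72/625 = -0.12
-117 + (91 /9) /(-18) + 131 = 2177 /162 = 13.44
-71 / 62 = -1.15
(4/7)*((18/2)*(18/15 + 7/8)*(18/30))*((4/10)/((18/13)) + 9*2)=204927/1750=117.10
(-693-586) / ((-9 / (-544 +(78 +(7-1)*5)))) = -557644 / 9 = -61960.44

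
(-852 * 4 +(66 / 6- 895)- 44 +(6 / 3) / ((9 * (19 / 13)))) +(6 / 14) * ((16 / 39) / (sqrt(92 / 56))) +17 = -738523 / 171 +16 * sqrt(322) / 2093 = -4318.71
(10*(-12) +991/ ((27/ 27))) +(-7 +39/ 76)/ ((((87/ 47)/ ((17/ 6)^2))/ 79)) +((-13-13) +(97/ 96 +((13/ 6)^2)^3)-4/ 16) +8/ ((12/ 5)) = -1269.91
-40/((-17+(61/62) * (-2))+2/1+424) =-620/6309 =-0.10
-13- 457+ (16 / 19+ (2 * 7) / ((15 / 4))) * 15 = -7626 / 19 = -401.37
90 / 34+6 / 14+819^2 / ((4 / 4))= 79820925 / 119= 670764.08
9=9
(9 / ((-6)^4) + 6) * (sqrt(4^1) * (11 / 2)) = 9515 / 144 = 66.08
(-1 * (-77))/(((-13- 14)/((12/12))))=-77/27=-2.85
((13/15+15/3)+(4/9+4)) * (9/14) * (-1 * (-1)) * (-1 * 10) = -464/7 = -66.29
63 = 63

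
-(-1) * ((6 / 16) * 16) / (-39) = -2 / 13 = -0.15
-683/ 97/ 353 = -683/ 34241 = -0.02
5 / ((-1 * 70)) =-1 / 14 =-0.07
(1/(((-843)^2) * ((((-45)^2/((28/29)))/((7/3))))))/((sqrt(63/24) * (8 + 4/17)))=34 * sqrt(42)/1877978813625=0.00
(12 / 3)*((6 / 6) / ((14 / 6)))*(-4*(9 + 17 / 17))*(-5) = 2400 / 7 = 342.86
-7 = -7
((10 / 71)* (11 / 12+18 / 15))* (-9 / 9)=-127 / 426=-0.30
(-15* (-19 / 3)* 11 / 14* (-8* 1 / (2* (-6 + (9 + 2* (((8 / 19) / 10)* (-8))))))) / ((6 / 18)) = -595650 / 1547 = -385.04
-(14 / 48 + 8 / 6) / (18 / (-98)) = 637 / 72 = 8.85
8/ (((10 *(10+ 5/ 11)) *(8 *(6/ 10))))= 11/ 690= 0.02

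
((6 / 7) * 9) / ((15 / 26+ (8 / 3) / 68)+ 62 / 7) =0.81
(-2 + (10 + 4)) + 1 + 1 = 14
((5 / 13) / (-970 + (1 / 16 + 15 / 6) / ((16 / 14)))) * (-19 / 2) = 6080 / 1610349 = 0.00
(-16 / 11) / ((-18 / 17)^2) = -1156 / 891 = -1.30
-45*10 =-450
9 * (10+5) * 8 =1080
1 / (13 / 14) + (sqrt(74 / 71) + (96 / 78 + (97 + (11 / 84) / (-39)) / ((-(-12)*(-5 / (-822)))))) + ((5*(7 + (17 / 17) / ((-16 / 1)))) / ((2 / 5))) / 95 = sqrt(5254) / 71 + 3316545857 / 2489760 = 1333.10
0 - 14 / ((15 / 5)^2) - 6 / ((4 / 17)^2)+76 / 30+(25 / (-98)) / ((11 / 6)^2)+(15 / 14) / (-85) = -3900171139 / 36285480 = -107.49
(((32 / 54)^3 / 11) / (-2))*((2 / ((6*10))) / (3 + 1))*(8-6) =-512 / 3247695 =-0.00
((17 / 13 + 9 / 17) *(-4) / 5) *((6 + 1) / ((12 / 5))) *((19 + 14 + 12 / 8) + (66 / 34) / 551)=-147.90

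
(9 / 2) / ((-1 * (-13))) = 9 / 26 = 0.35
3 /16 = 0.19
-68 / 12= -17 / 3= -5.67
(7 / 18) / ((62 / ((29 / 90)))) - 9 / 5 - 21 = -2289829 / 100440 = -22.80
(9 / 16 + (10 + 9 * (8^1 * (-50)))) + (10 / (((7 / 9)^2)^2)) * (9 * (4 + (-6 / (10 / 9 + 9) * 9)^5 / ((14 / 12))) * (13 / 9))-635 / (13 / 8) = -1325525.68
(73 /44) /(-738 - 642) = -73 /60720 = -0.00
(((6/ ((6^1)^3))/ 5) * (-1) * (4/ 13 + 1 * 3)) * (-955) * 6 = 8213/ 78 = 105.29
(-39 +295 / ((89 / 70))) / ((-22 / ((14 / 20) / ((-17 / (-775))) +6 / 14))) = -132226763 / 466004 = -283.75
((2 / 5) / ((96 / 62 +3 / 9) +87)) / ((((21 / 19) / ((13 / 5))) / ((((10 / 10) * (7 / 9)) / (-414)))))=-7657 / 384988950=-0.00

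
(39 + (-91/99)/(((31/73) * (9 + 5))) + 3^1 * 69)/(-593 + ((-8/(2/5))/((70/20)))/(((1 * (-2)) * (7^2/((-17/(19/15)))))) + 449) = -9834146483/5791497624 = -1.70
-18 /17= -1.06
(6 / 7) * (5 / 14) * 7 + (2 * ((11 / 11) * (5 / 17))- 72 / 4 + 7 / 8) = -13703 / 952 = -14.39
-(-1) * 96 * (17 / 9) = 544 / 3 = 181.33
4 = 4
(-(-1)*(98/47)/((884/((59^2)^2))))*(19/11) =11281263091/228514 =49367.93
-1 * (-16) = 16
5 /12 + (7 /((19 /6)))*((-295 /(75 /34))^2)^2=906800481374951 /1282500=707056905.56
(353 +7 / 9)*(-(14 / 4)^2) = -39004 / 9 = -4333.78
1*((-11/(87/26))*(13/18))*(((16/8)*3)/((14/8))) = -14872/1827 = -8.14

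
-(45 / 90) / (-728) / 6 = 0.00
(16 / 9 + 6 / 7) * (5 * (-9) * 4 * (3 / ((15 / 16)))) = -10624 / 7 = -1517.71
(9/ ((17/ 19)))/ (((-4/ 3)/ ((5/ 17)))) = -2565/ 1156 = -2.22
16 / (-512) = -1 / 32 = -0.03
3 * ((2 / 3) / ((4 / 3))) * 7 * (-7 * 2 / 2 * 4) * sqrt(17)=-294 * sqrt(17)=-1212.19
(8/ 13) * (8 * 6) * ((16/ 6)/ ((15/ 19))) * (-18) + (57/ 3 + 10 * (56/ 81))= -9319181/ 5265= -1770.02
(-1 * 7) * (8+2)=-70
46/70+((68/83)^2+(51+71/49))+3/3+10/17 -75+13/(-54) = -30794684503/1549404990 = -19.88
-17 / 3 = -5.67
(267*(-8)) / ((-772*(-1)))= -534 / 193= -2.77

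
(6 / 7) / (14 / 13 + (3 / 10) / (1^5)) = 780 / 1253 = 0.62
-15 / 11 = -1.36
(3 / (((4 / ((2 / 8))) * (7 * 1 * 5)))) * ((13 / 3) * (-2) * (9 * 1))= -117 / 280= -0.42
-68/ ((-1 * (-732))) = -17/ 183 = -0.09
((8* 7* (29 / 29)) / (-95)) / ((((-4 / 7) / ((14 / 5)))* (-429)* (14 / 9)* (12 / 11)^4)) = -65219 / 21340800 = -0.00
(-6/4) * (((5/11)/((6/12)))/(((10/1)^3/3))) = -9/2200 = -0.00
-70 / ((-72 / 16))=15.56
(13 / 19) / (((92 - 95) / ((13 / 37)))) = -169 / 2109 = -0.08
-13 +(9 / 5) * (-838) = -7607 / 5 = -1521.40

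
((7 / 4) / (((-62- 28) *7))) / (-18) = 1 / 6480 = 0.00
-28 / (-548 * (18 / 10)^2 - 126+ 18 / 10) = 700 / 47493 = 0.01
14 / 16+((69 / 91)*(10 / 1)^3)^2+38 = 38090575391 / 66248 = 574969.44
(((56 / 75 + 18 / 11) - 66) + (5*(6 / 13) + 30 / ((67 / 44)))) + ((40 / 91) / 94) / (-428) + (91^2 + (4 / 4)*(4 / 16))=833719815894157 / 101183982900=8239.64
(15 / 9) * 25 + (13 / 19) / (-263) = 624586 / 14991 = 41.66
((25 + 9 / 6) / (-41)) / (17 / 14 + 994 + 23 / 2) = -371 / 577854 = -0.00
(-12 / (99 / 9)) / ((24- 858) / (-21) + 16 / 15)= -630 / 23551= -0.03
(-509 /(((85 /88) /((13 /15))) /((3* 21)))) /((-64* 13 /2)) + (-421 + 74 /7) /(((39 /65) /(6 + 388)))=-9619207841 /35700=-269445.60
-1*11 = -11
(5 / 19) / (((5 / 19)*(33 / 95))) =95 / 33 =2.88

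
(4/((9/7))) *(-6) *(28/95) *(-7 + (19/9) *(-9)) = 40768/285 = 143.05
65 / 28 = 2.32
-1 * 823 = -823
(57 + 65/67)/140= 971/2345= 0.41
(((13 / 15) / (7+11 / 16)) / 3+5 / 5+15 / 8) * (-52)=-1676597 / 11070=-151.45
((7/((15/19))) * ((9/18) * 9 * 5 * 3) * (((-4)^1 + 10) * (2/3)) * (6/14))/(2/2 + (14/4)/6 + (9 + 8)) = 12312/223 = 55.21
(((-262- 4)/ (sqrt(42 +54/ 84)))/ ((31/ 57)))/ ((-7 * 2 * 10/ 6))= 1083 * sqrt(8358)/ 30845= 3.21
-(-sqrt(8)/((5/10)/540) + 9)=-9 + 2160 * sqrt(2)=3045.70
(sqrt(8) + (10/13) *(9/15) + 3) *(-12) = -540/13- 24 *sqrt(2) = -75.48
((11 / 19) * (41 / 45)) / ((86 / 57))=451 / 1290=0.35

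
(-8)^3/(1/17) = -8704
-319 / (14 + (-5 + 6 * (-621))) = 319 / 3717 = 0.09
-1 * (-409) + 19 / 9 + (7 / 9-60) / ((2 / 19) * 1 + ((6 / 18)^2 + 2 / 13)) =1860241 / 7407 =251.15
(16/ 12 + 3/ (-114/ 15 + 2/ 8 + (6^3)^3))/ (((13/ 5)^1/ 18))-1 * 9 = 201555573/ 873399683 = 0.23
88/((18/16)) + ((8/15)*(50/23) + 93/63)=117163/1449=80.86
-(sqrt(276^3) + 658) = -552*sqrt(69) - 658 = -5243.26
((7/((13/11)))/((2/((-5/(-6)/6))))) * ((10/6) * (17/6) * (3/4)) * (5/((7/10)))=116875/11232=10.41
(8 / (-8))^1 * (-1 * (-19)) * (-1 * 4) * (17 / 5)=1292 / 5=258.40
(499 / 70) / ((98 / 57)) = 4.15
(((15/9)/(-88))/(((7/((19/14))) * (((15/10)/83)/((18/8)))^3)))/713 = -488877885/49191296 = -9.94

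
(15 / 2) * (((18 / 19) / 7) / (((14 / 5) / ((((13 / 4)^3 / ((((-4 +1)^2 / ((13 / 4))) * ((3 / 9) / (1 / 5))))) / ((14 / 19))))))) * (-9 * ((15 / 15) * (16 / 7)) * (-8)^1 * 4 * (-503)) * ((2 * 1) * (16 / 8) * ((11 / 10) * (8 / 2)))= -51201076212 / 2401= -21324896.38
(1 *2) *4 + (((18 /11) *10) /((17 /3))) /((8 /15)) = 5017 /374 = 13.41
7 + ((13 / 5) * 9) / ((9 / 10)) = 33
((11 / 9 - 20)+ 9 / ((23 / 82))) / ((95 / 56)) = 1624 / 207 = 7.85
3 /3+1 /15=16 /15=1.07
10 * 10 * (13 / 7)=1300 / 7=185.71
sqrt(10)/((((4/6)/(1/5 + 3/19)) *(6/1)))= 17 *sqrt(10)/190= 0.28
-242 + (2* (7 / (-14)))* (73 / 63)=-15319 / 63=-243.16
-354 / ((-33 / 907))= 9729.64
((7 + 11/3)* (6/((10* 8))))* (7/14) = 2/5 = 0.40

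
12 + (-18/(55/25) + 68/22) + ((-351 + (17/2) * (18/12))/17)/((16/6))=-3305/5984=-0.55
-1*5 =-5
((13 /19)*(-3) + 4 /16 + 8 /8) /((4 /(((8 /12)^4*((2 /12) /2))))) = -61 /18468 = -0.00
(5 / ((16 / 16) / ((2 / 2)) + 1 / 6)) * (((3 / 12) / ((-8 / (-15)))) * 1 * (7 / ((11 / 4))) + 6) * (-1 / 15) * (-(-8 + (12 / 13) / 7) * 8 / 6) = -151076 / 7007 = -21.56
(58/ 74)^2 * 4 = 3364/ 1369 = 2.46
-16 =-16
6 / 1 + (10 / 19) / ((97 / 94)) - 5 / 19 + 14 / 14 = 13356 / 1843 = 7.25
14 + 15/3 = 19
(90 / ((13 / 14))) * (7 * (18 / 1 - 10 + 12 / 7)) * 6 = 514080 / 13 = 39544.62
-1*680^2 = -462400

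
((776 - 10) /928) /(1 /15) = 5745 /464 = 12.38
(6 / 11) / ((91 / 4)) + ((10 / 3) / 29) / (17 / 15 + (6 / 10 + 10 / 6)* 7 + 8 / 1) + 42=18300712 / 435435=42.03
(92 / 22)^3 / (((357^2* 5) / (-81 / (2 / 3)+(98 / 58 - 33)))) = -431344484 / 24597019755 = -0.02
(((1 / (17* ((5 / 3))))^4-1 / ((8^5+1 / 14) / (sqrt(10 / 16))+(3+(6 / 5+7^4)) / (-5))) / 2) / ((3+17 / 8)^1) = -0.00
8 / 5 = 1.60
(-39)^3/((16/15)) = -889785/16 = -55611.56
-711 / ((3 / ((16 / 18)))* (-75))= 632 / 225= 2.81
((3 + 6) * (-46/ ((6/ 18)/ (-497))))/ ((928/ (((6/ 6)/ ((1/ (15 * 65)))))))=300921075/ 464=648536.80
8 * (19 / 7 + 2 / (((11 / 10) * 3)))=6136 / 231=26.56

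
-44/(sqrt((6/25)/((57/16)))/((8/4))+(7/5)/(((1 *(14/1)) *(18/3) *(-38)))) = -4815360 *sqrt(38)/87551 -100320/87551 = -340.19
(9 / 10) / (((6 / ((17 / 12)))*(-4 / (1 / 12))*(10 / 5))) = -17 / 7680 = -0.00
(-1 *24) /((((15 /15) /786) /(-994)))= 18750816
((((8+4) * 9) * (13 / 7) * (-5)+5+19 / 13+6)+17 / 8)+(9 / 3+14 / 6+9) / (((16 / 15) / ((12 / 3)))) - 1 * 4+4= -680331 / 728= -934.52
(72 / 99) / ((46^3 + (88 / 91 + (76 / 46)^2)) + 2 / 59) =11360804 / 1520554201199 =0.00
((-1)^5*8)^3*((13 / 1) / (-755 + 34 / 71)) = 472576 / 53571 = 8.82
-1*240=-240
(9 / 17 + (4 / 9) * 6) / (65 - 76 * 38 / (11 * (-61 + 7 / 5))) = 267157 / 5801505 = 0.05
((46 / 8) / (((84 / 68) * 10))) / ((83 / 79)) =30889 / 69720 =0.44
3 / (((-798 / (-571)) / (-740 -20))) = -11420 / 7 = -1631.43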